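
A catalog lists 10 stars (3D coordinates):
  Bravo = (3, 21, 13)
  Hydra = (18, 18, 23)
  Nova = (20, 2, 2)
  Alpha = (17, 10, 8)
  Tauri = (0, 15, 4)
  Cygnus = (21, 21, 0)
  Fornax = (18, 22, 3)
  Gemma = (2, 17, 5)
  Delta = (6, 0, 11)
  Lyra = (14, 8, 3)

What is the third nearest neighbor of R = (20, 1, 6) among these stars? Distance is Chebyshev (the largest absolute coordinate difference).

d(R, Bravo) = max(17, 20, 7) = 20
d(R, Hydra) = max(2, 17, 17) = 17
d(R, Nova) = max(0, 1, 4) = 4
d(R, Alpha) = max(3, 9, 2) = 9
d(R, Tauri) = max(20, 14, 2) = 20
d(R, Cygnus) = max(1, 20, 6) = 20
d(R, Fornax) = max(2, 21, 3) = 21
d(R, Gemma) = max(18, 16, 1) = 18
d(R, Delta) = max(14, 1, 5) = 14
d(R, Lyra) = max(6, 7, 3) = 7
Sorted ascending: Nova, Lyra, Alpha, Delta, … — the third-nearest is Alpha.

Alpha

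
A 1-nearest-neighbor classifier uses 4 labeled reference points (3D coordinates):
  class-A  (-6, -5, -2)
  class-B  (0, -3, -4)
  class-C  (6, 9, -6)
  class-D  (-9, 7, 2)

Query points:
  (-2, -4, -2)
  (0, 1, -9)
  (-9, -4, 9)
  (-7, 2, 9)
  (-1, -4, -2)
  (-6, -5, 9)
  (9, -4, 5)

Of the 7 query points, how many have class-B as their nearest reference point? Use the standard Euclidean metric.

(-2, -4, -2) — d² to each: class-A:17, class-B:9, class-C:249, class-D:186 → nearest is class-B
(0, 1, -9) — d² to each: class-A:121, class-B:41, class-C:109, class-D:238 → nearest is class-B
(-9, -4, 9) — d² to each: class-A:131, class-B:251, class-C:619, class-D:170 → nearest is class-A
(-7, 2, 9) — d² to each: class-A:171, class-B:243, class-C:443, class-D:78 → nearest is class-D
(-1, -4, -2) — d² to each: class-A:26, class-B:6, class-C:234, class-D:201 → nearest is class-B
(-6, -5, 9) — d² to each: class-A:121, class-B:209, class-C:565, class-D:202 → nearest is class-A
(9, -4, 5) — d² to each: class-A:275, class-B:163, class-C:299, class-D:454 → nearest is class-B
4 of the 7 points have class-B as nearest.

4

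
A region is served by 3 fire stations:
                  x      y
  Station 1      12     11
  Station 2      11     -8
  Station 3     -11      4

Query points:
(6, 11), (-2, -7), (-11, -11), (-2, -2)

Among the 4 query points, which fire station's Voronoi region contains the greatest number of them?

Station 3

(6, 11) — d² to each: Station 1:36, Station 2:386, Station 3:338 → nearest is Station 1
(-2, -7) — d² to each: Station 1:520, Station 2:170, Station 3:202 → nearest is Station 2
(-11, -11) — d² to each: Station 1:1013, Station 2:493, Station 3:225 → nearest is Station 3
(-2, -2) — d² to each: Station 1:365, Station 2:205, Station 3:117 → nearest is Station 3
Tally — Station 1:1, Station 2:1, Station 3:2. Station 3 captures the most (2).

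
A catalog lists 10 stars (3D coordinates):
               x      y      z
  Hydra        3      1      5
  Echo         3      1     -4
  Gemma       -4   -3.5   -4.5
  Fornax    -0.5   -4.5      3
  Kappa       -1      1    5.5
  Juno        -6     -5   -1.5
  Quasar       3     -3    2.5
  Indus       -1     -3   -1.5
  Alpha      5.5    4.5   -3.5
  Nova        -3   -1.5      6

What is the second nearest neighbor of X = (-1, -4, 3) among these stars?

Quasar

Compare squared distances (the ordering matches that of the actual distances):
d²(X, Hydra) = (-1−3)² + (-4−1)² + (3−5)² = 16 + 25 + 4 = 45
d²(X, Echo) = (-1−3)² + (-4−1)² + (3−(-4))² = 16 + 25 + 49 = 90
d²(X, Gemma) = (-1−(-4))² + (-4−(-3.5))² + (3−(-4.5))² = 9 + 0.25 + 56.25 = 65.5
d²(X, Fornax) = (-1−(-0.5))² + (-4−(-4.5))² + (3−3)² = 0.25 + 0.25 + 0 = 0.5
d²(X, Kappa) = (-1−(-1))² + (-4−1)² + (3−5.5)² = 0 + 25 + 6.25 = 31.25
d²(X, Juno) = (-1−(-6))² + (-4−(-5))² + (3−(-1.5))² = 25 + 1 + 20.25 = 46.25
d²(X, Quasar) = (-1−3)² + (-4−(-3))² + (3−2.5)² = 16 + 1 + 0.25 = 17.25
d²(X, Indus) = (-1−(-1))² + (-4−(-3))² + (3−(-1.5))² = 0 + 1 + 20.25 = 21.25
d²(X, Alpha) = (-1−5.5)² + (-4−4.5)² + (3−(-3.5))² = 42.25 + 72.25 + 42.25 = 156.75
d²(X, Nova) = (-1−(-3))² + (-4−(-1.5))² + (3−6)² = 4 + 6.25 + 9 = 19.25
Sorted ascending: Fornax, Quasar, Nova, … — the second-nearest is Quasar.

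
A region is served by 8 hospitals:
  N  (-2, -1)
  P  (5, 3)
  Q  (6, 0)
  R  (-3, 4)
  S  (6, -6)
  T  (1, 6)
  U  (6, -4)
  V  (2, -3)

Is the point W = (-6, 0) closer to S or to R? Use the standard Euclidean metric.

Compare squared distances:
|WS|² = (-6−6)² + (0−(-6))² = 144 + 36 = 180
|WR|² = (-6−(-3))² + (0−4)² = 9 + 16 = 25
180 > 25, so R is closer.

R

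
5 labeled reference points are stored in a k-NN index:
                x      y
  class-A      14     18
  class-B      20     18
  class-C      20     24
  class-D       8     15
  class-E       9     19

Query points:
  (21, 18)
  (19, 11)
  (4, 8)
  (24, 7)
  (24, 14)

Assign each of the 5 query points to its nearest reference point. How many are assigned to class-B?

(21, 18) — d² to each: class-A:49, class-B:1, class-C:37, class-D:178, class-E:145 → nearest is class-B
(19, 11) — d² to each: class-A:74, class-B:50, class-C:170, class-D:137, class-E:164 → nearest is class-B
(4, 8) — d² to each: class-A:200, class-B:356, class-C:512, class-D:65, class-E:146 → nearest is class-D
(24, 7) — d² to each: class-A:221, class-B:137, class-C:305, class-D:320, class-E:369 → nearest is class-B
(24, 14) — d² to each: class-A:116, class-B:32, class-C:116, class-D:257, class-E:250 → nearest is class-B
4 of the 5 points have class-B as nearest.

4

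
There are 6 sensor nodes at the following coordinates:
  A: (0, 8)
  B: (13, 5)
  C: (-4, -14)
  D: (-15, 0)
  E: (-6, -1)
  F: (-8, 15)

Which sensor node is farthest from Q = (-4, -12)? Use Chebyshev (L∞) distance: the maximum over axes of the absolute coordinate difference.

d(Q,A) = max(4, 20) = 20
d(Q,B) = max(17, 17) = 17
d(Q,C) = max(0, 2) = 2
d(Q,D) = max(11, 12) = 12
d(Q,E) = max(2, 11) = 11
d(Q,F) = max(4, 27) = 27
The largest is to F.

F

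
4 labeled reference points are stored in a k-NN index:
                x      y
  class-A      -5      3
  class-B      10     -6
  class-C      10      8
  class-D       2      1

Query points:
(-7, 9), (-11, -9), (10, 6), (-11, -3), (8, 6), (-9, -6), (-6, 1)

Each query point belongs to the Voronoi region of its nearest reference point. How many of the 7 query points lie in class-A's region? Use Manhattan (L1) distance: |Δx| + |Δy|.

(-7, 9) — d to each: class-A:8, class-B:32, class-C:18, class-D:17 → nearest is class-A
(-11, -9) — d to each: class-A:18, class-B:24, class-C:38, class-D:23 → nearest is class-A
(10, 6) — d to each: class-A:18, class-B:12, class-C:2, class-D:13 → nearest is class-C
(-11, -3) — d to each: class-A:12, class-B:24, class-C:32, class-D:17 → nearest is class-A
(8, 6) — d to each: class-A:16, class-B:14, class-C:4, class-D:11 → nearest is class-C
(-9, -6) — d to each: class-A:13, class-B:19, class-C:33, class-D:18 → nearest is class-A
(-6, 1) — d to each: class-A:3, class-B:23, class-C:23, class-D:8 → nearest is class-A
5 of the 7 points have class-A as nearest.

5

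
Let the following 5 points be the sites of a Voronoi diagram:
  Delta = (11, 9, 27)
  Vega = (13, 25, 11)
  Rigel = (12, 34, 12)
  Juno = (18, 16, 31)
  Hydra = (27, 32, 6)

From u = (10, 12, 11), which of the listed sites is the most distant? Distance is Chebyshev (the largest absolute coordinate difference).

d(u, Delta) = max(1, 3, 16) = 16
d(u, Vega) = max(3, 13, 0) = 13
d(u, Rigel) = max(2, 22, 1) = 22
d(u, Juno) = max(8, 4, 20) = 20
d(u, Hydra) = max(17, 20, 5) = 20
The largest is to Rigel.

Rigel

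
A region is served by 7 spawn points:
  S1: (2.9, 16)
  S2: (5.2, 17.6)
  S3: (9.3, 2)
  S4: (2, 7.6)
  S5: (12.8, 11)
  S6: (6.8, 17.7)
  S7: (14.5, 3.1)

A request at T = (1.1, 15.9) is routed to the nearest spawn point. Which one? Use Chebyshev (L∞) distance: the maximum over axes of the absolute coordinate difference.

S1

d(T,S1) = max(1.8, 0.1) = 1.8
d(T,S2) = max(4.1, 1.7) = 4.1
d(T,S3) = max(8.2, 13.9) = 13.9
d(T,S4) = max(0.9, 8.3) = 8.3
d(T,S5) = max(11.7, 4.9) = 11.7
d(T,S6) = max(5.7, 1.8) = 5.7
d(T,S7) = max(13.4, 12.8) = 13.4
The smallest is to S1, so T lies in the Voronoi region of S1.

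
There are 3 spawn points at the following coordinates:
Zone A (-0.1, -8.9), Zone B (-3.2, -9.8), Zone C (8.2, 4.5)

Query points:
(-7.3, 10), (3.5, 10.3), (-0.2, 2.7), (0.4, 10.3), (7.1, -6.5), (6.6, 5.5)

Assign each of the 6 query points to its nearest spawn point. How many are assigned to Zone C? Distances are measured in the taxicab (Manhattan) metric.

5

(-7.3, 10) — d to each: Zone A:26.1, Zone B:23.9, Zone C:21 → nearest is Zone C
(3.5, 10.3) — d to each: Zone A:22.8, Zone B:26.8, Zone C:10.5 → nearest is Zone C
(-0.2, 2.7) — d to each: Zone A:11.7, Zone B:15.5, Zone C:10.2 → nearest is Zone C
(0.4, 10.3) — d to each: Zone A:19.7, Zone B:23.7, Zone C:13.6 → nearest is Zone C
(7.1, -6.5) — d to each: Zone A:9.6, Zone B:13.6, Zone C:12.1 → nearest is Zone A
(6.6, 5.5) — d to each: Zone A:21.1, Zone B:25.1, Zone C:2.6 → nearest is Zone C
5 of the 6 points have Zone C as nearest.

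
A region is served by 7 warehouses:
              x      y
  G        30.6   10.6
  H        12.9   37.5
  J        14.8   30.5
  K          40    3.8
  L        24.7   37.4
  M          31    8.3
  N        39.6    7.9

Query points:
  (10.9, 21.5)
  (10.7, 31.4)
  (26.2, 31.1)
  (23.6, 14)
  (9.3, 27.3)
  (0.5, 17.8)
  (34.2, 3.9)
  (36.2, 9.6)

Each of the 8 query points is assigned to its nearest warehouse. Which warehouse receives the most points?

(10.9, 21.5) — d² to each: G:506.9, H:260, J:96.21, K:1160.1, L:443.25, M:578.25, N:1008.65 → nearest is J
(10.7, 31.4) — d² to each: G:828.65, H:42.05, J:17.62, K:1620.25, L:232, M:945.7, N:1387.46 → nearest is J
(26.2, 31.1) — d² to each: G:439.61, H:217.85, J:130.32, K:935.73, L:41.94, M:542.88, N:717.8 → nearest is L
(23.6, 14) — d² to each: G:60.56, H:666.74, J:349.69, K:373, L:548.77, M:87.25, N:293.21 → nearest is G
(9.3, 27.3) — d² to each: G:732.58, H:117, J:40.49, K:1494.74, L:339.17, M:831.89, N:1294.45 → nearest is J
(0.5, 17.8) — d² to each: G:957.85, H:541.85, J:365.78, K:1756.25, L:969.8, M:1020.5, N:1626.82 → nearest is J
(34.2, 3.9) — d² to each: G:57.85, H:1582.65, J:1083.92, K:33.65, L:1212.5, M:29.6, N:45.16 → nearest is M
(36.2, 9.6) — d² to each: G:32.36, H:1321.3, J:894.77, K:48.08, L:905.09, M:28.73, N:14.45 → nearest is N
Tally — G:1, J:4, L:1, M:1, N:1. J captures the most (4).

J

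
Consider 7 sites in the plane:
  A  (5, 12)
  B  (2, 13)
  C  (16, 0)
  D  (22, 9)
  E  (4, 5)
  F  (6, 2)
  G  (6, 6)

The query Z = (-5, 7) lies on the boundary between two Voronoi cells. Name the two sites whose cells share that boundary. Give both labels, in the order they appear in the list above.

Squared distances from Z to each site:
|ZA|² = (-5−5)² + (7−12)² = 100 + 25 = 125
|ZB|² = (-5−2)² + (7−13)² = 49 + 36 = 85
|ZC|² = (-5−16)² + (7−0)² = 441 + 49 = 490
|ZD|² = (-5−22)² + (7−9)² = 729 + 4 = 733
|ZE|² = (-5−4)² + (7−5)² = 81 + 4 = 85
|ZF|² = (-5−6)² + (7−2)² = 121 + 25 = 146
|ZG|² = (-5−6)² + (7−6)² = 121 + 1 = 122
Z is equidistant from B and E (both at squared distance 85), and every other site is strictly farther — so Z lies on the B–E Voronoi edge.

B and E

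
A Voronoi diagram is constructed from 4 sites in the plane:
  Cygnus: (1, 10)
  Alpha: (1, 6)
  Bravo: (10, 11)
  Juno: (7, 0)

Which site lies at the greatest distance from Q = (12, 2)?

Cygnus

Compare squared distances (the ordering matches that of the actual distances):
d²(Q, Cygnus) = (12−1)² + (2−10)² = 121 + 64 = 185
d²(Q, Alpha) = (12−1)² + (2−6)² = 121 + 16 = 137
d²(Q, Bravo) = (12−10)² + (2−11)² = 4 + 81 = 85
d²(Q, Juno) = (12−7)² + (2−0)² = 25 + 4 = 29
The largest is to Cygnus.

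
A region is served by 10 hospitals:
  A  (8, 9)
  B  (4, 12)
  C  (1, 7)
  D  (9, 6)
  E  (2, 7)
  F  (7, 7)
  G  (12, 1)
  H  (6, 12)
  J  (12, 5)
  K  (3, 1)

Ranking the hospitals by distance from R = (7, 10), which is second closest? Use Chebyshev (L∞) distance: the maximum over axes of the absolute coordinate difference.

H

d(R,A) = max(1, 1) = 1
d(R,B) = max(3, 2) = 3
d(R,C) = max(6, 3) = 6
d(R,D) = max(2, 4) = 4
d(R,E) = max(5, 3) = 5
d(R,F) = max(0, 3) = 3
d(R,G) = max(5, 9) = 9
d(R,H) = max(1, 2) = 2
d(R,J) = max(5, 5) = 5
d(R,K) = max(4, 9) = 9
Sorted ascending: A, H, B, … — the second-nearest is H.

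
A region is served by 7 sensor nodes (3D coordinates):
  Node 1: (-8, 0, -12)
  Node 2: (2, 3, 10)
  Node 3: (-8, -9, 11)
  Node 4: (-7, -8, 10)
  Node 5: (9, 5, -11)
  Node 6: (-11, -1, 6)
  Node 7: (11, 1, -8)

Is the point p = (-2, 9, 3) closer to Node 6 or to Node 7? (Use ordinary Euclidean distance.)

Compare squared distances:
d²(p, Node 6) = (-2−(-11))² + (9−(-1))² + (3−6)² = 81 + 100 + 9 = 190
d²(p, Node 7) = (-2−11)² + (9−1)² + (3−(-8))² = 169 + 64 + 121 = 354
190 < 354, so Node 6 is closer.

Node 6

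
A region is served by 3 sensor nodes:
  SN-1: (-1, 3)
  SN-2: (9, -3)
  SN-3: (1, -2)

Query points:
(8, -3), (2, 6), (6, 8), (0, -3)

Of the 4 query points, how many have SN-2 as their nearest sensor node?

(8, -3) — d² to each: SN-1:117, SN-2:1, SN-3:50 → nearest is SN-2
(2, 6) — d² to each: SN-1:18, SN-2:130, SN-3:65 → nearest is SN-1
(6, 8) — d² to each: SN-1:74, SN-2:130, SN-3:125 → nearest is SN-1
(0, -3) — d² to each: SN-1:37, SN-2:81, SN-3:2 → nearest is SN-3
1 of the 4 points has SN-2 as nearest.

1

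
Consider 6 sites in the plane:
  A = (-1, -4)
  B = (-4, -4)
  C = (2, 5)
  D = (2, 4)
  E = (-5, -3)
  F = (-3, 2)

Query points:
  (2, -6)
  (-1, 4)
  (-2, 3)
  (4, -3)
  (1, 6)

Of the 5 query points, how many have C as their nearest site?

1

(2, -6) — d² to each: A:13, B:40, C:121, D:100, E:58, F:89 → nearest is A
(-1, 4) — d² to each: A:64, B:73, C:10, D:9, E:65, F:8 → nearest is F
(-2, 3) — d² to each: A:50, B:53, C:20, D:17, E:45, F:2 → nearest is F
(4, -3) — d² to each: A:26, B:65, C:68, D:53, E:81, F:74 → nearest is A
(1, 6) — d² to each: A:104, B:125, C:2, D:5, E:117, F:32 → nearest is C
1 of the 5 points has C as nearest.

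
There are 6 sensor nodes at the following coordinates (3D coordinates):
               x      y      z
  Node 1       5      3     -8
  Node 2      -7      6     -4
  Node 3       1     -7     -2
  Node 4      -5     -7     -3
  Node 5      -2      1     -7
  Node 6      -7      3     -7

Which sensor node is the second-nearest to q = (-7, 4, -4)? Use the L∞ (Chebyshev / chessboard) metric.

Node 6

d(q, Node 1) = max(12, 1, 4) = 12
d(q, Node 2) = max(0, 2, 0) = 2
d(q, Node 3) = max(8, 11, 2) = 11
d(q, Node 4) = max(2, 11, 1) = 11
d(q, Node 5) = max(5, 3, 3) = 5
d(q, Node 6) = max(0, 1, 3) = 3
Sorted ascending: Node 2, Node 6, Node 5, … — the second-nearest is Node 6.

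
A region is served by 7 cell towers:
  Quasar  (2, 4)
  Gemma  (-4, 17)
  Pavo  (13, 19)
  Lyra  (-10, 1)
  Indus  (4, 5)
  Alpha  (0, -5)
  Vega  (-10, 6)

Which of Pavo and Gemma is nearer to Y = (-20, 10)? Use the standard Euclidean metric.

Gemma

Compare squared distances:
d²(Y, Pavo) = (-20−13)² + (10−19)² = 1089 + 81 = 1170
d²(Y, Gemma) = (-20−(-4))² + (10−17)² = 256 + 49 = 305
1170 > 305, so Gemma is closer.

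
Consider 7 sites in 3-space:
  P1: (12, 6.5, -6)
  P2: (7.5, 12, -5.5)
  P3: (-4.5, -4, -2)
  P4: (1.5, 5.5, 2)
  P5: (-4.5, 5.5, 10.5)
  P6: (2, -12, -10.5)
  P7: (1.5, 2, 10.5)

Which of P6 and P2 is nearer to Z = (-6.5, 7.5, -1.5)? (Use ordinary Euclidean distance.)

P2

Compare squared distances:
|ZP6|² = (-6.5−2)² + (7.5−(-12))² + (-1.5−(-10.5))² = 72.25 + 380.25 + 81 = 533.5
|ZP2|² = (-6.5−7.5)² + (7.5−12)² + (-1.5−(-5.5))² = 196 + 20.25 + 16 = 232.25
533.5 > 232.25, so P2 is closer.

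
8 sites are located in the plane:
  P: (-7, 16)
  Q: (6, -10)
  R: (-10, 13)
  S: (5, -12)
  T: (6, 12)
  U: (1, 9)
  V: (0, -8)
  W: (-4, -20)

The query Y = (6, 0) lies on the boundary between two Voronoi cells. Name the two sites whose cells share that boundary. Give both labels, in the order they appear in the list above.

Squared distances from Y to each site:
|YP|² = 169 + 256 = 425
|YQ|² = 0 + 100 = 100
|YR|² = 256 + 169 = 425
|YS|² = 1 + 144 = 145
|YT|² = 0 + 144 = 144
|YU|² = 25 + 81 = 106
|YV|² = 36 + 64 = 100
|YW|² = 100 + 400 = 500
Y is equidistant from Q and V (both at squared distance 100), and every other site is strictly farther — so Y lies on the Q–V Voronoi edge.

Q and V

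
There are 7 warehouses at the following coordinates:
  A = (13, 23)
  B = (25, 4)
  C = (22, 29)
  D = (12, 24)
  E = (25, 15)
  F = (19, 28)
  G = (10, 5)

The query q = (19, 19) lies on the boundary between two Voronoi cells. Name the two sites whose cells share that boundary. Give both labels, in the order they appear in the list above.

Squared distances from q to each site:
|qA|² = 36 + 16 = 52
|qB|² = 36 + 225 = 261
|qC|² = 9 + 100 = 109
|qD|² = 49 + 25 = 74
|qE|² = 36 + 16 = 52
|qF|² = 0 + 81 = 81
|qG|² = 81 + 196 = 277
q is equidistant from A and E (both at squared distance 52), and every other site is strictly farther — so q lies on the A–E Voronoi edge.

A and E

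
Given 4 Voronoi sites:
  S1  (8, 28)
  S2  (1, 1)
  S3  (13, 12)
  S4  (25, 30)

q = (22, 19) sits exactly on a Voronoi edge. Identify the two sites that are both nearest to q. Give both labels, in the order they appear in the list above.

Squared distances from q to each site:
|qS1|² = (22−8)² + (19−28)² = 196 + 81 = 277
|qS2|² = (22−1)² + (19−1)² = 441 + 324 = 765
|qS3|² = (22−13)² + (19−12)² = 81 + 49 = 130
|qS4|² = (22−25)² + (19−30)² = 9 + 121 = 130
q is equidistant from S3 and S4 (both at squared distance 130), and every other site is strictly farther — so q lies on the S3–S4 Voronoi edge.

S3 and S4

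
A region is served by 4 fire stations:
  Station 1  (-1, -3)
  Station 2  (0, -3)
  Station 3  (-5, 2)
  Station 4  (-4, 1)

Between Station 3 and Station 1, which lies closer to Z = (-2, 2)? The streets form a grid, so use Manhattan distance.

Station 3

d(Z, Station 3) = |-2−(-5)| + |2−2| = 3 + 0 = 3
d(Z, Station 1) = |-2−(-1)| + |2−(-3)| = 1 + 5 = 6
3 < 6, so Station 3 is closer.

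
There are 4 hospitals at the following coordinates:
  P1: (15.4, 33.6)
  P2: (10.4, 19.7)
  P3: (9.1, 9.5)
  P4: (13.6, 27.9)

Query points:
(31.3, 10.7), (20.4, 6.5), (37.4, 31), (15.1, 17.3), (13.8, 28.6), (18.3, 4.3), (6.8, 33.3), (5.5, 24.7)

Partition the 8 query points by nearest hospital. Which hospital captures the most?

(31.3, 10.7) — d² to each: P1:777.22, P2:517.81, P3:494.28, P4:609.13 → nearest is P3
(20.4, 6.5) — d² to each: P1:759.41, P2:274.24, P3:136.69, P4:504.2 → nearest is P3
(37.4, 31) — d² to each: P1:490.76, P2:856.69, P3:1263.14, P4:576.05 → nearest is P1
(15.1, 17.3) — d² to each: P1:265.78, P2:27.85, P3:96.84, P4:114.61 → nearest is P2
(13.8, 28.6) — d² to each: P1:27.56, P2:90.77, P3:386.9, P4:0.53 → nearest is P4
(18.3, 4.3) — d² to each: P1:866.9, P2:299.57, P3:111.68, P4:579.05 → nearest is P3
(6.8, 33.3) — d² to each: P1:74.05, P2:197.92, P3:571.73, P4:75.4 → nearest is P1
(5.5, 24.7) — d² to each: P1:177.22, P2:49.01, P3:244, P4:75.85 → nearest is P2
Tally — P1:2, P2:2, P3:3, P4:1. P3 captures the most (3).

P3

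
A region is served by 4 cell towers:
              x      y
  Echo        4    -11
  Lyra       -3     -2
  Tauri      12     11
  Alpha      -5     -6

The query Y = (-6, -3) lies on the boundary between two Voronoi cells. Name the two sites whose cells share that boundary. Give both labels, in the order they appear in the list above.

Squared distances from Y to each site:
d²(Y, Echo) = (-6−4)² + (-3−(-11))² = 100 + 64 = 164
d²(Y, Lyra) = (-6−(-3))² + (-3−(-2))² = 9 + 1 = 10
d²(Y, Tauri) = (-6−12)² + (-3−11)² = 324 + 196 = 520
d²(Y, Alpha) = (-6−(-5))² + (-3−(-6))² = 1 + 9 = 10
Y is equidistant from Lyra and Alpha (both at squared distance 10), and every other site is strictly farther — so Y lies on the Lyra–Alpha Voronoi edge.

Lyra and Alpha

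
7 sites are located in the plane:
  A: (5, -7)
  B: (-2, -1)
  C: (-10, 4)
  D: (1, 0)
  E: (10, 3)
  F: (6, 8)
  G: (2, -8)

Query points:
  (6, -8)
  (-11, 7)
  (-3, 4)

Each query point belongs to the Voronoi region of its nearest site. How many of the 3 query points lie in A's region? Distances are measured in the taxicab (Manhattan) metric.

1

(6, -8) — d to each: A:2, B:15, C:28, D:13, E:15, F:16, G:4 → nearest is A
(-11, 7) — d to each: A:30, B:17, C:4, D:19, E:25, F:18, G:28 → nearest is C
(-3, 4) — d to each: A:19, B:6, C:7, D:8, E:14, F:13, G:17 → nearest is B
1 of the 3 points has A as nearest.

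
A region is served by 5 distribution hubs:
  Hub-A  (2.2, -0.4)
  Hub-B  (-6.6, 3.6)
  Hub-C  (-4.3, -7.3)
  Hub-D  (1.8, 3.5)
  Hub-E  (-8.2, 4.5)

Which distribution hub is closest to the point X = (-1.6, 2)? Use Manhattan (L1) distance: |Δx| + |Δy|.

Hub-D

d(X, Hub-A) = |-1.6−2.2| + |2−(-0.4)| = 3.8 + 2.4 = 6.2
d(X, Hub-B) = |-1.6−(-6.6)| + |2−3.6| = 5 + 1.6 = 6.6
d(X, Hub-C) = |-1.6−(-4.3)| + |2−(-7.3)| = 2.7 + 9.3 = 12
d(X, Hub-D) = |-1.6−1.8| + |2−3.5| = 3.4 + 1.5 = 4.9
d(X, Hub-E) = |-1.6−(-8.2)| + |2−4.5| = 6.6 + 2.5 = 9.1
Hub-D is nearest.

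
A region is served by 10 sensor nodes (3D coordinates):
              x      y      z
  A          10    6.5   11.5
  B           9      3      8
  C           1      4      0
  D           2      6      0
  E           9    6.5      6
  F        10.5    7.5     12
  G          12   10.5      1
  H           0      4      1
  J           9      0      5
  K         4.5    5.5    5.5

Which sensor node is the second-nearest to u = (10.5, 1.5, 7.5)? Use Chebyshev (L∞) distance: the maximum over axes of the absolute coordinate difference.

J

d(u,A) = max(0.5, 5, 4) = 5
d(u,B) = max(1.5, 1.5, 0.5) = 1.5
d(u,C) = max(9.5, 2.5, 7.5) = 9.5
d(u,D) = max(8.5, 4.5, 7.5) = 8.5
d(u,E) = max(1.5, 5, 1.5) = 5
d(u,F) = max(0, 6, 4.5) = 6
d(u,G) = max(1.5, 9, 6.5) = 9
d(u,H) = max(10.5, 2.5, 6.5) = 10.5
d(u,J) = max(1.5, 1.5, 2.5) = 2.5
d(u,K) = max(6, 4, 2) = 6
Sorted ascending: B, J, A, … — the second-nearest is J.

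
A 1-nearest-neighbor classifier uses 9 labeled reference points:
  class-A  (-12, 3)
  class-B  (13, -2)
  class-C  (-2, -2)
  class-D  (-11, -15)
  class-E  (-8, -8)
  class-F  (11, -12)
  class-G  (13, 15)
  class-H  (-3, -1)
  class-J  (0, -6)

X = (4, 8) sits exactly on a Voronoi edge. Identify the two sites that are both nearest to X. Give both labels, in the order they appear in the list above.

class-G and class-H

Squared distances from X to each site:
d²(X, class-A) = (4−(-12))² + (8−3)² = 256 + 25 = 281
d²(X, class-B) = (4−13)² + (8−(-2))² = 81 + 100 = 181
d²(X, class-C) = (4−(-2))² + (8−(-2))² = 36 + 100 = 136
d²(X, class-D) = (4−(-11))² + (8−(-15))² = 225 + 529 = 754
d²(X, class-E) = (4−(-8))² + (8−(-8))² = 144 + 256 = 400
d²(X, class-F) = (4−11)² + (8−(-12))² = 49 + 400 = 449
d²(X, class-G) = (4−13)² + (8−15)² = 81 + 49 = 130
d²(X, class-H) = (4−(-3))² + (8−(-1))² = 49 + 81 = 130
d²(X, class-J) = (4−0)² + (8−(-6))² = 16 + 196 = 212
X is equidistant from class-G and class-H (both at squared distance 130), and every other site is strictly farther — so X lies on the class-G–class-H Voronoi edge.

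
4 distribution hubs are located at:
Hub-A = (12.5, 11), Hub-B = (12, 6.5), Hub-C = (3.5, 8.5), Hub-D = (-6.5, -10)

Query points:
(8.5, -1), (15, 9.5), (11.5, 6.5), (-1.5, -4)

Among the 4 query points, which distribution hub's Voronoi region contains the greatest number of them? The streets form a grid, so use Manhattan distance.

(8.5, -1) — d to each: Hub-A:16, Hub-B:11, Hub-C:14.5, Hub-D:24 → nearest is Hub-B
(15, 9.5) — d to each: Hub-A:4, Hub-B:6, Hub-C:12.5, Hub-D:41 → nearest is Hub-A
(11.5, 6.5) — d to each: Hub-A:5.5, Hub-B:0.5, Hub-C:10, Hub-D:34.5 → nearest is Hub-B
(-1.5, -4) — d to each: Hub-A:29, Hub-B:24, Hub-C:17.5, Hub-D:11 → nearest is Hub-D
Tally — Hub-A:1, Hub-B:2, Hub-D:1. Hub-B captures the most (2).

Hub-B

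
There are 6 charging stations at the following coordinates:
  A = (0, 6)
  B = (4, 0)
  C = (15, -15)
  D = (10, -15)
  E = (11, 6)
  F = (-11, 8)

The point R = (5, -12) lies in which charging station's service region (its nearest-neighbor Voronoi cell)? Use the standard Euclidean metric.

D

Squared Euclidean distances:
|RA|² = (5−0)² + (-12−6)² = 25 + 324 = 349
|RB|² = (5−4)² + (-12−0)² = 1 + 144 = 145
|RC|² = (5−15)² + (-12−(-15))² = 100 + 9 = 109
|RD|² = (5−10)² + (-12−(-15))² = 25 + 9 = 34
|RE|² = (5−11)² + (-12−6)² = 36 + 324 = 360
|RF|² = (5−(-11))² + (-12−8)² = 256 + 400 = 656
D is nearest.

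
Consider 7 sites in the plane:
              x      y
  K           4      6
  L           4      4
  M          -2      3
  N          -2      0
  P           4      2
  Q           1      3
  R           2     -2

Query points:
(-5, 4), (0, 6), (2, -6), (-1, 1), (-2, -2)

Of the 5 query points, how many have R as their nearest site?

(-5, 4) — d² to each: K:85, L:81, M:10, N:25, P:85, Q:37, R:85 → nearest is M
(0, 6) — d² to each: K:16, L:20, M:13, N:40, P:32, Q:10, R:68 → nearest is Q
(2, -6) — d² to each: K:148, L:104, M:97, N:52, P:68, Q:82, R:16 → nearest is R
(-1, 1) — d² to each: K:50, L:34, M:5, N:2, P:26, Q:8, R:18 → nearest is N
(-2, -2) — d² to each: K:100, L:72, M:25, N:4, P:52, Q:34, R:16 → nearest is N
1 of the 5 points has R as nearest.

1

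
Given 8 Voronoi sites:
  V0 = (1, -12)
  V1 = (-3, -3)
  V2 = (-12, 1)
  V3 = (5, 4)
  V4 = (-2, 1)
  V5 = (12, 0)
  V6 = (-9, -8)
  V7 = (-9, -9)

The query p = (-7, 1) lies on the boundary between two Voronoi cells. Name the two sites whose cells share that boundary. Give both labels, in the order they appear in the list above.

Squared distances from p to each site:
|pV0|² = 64 + 169 = 233
|pV1|² = 16 + 16 = 32
|pV2|² = 25 + 0 = 25
|pV3|² = 144 + 9 = 153
|pV4|² = 25 + 0 = 25
|pV5|² = 361 + 1 = 362
|pV6|² = 4 + 81 = 85
|pV7|² = 4 + 100 = 104
p is equidistant from V2 and V4 (both at squared distance 25), and every other site is strictly farther — so p lies on the V2–V4 Voronoi edge.

V2 and V4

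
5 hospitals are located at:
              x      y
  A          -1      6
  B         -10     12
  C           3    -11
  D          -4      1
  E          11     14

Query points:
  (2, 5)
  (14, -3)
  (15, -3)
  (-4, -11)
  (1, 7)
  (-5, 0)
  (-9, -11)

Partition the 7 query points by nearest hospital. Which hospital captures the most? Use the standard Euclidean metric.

C

(2, 5) — d² to each: A:10, B:193, C:257, D:52, E:162 → nearest is A
(14, -3) — d² to each: A:306, B:801, C:185, D:340, E:298 → nearest is C
(15, -3) — d² to each: A:337, B:850, C:208, D:377, E:305 → nearest is C
(-4, -11) — d² to each: A:298, B:565, C:49, D:144, E:850 → nearest is C
(1, 7) — d² to each: A:5, B:146, C:328, D:61, E:149 → nearest is A
(-5, 0) — d² to each: A:52, B:169, C:185, D:2, E:452 → nearest is D
(-9, -11) — d² to each: A:353, B:530, C:144, D:169, E:1025 → nearest is C
Tally — A:2, C:4, D:1. C captures the most (4).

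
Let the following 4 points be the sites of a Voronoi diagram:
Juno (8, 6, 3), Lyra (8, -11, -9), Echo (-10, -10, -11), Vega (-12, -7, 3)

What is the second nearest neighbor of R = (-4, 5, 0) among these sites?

Since √ is increasing, it suffices to compare squared distances:
d²(R, Juno) = (-4−8)² + (5−6)² + (0−3)² = 144 + 1 + 9 = 154
d²(R, Lyra) = (-4−8)² + (5−(-11))² + (0−(-9))² = 144 + 256 + 81 = 481
d²(R, Echo) = (-4−(-10))² + (5−(-10))² + (0−(-11))² = 36 + 225 + 121 = 382
d²(R, Vega) = (-4−(-12))² + (5−(-7))² + (0−3)² = 64 + 144 + 9 = 217
Sorted ascending: Juno, Vega, Echo, … — the second-nearest is Vega.

Vega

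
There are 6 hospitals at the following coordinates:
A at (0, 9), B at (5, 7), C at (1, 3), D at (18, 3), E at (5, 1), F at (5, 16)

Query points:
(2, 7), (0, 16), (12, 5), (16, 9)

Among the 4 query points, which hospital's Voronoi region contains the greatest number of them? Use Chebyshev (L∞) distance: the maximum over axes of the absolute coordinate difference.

D

(2, 7) — d to each: A:2, B:3, C:4, D:16, E:6, F:9 → nearest is A
(0, 16) — d to each: A:7, B:9, C:13, D:18, E:15, F:5 → nearest is F
(12, 5) — d to each: A:12, B:7, C:11, D:6, E:7, F:11 → nearest is D
(16, 9) — d to each: A:16, B:11, C:15, D:6, E:11, F:11 → nearest is D
Tally — A:1, D:2, F:1. D captures the most (2).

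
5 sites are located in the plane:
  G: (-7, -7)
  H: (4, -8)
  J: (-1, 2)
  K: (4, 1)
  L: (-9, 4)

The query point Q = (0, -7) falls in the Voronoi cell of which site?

H

Squared Euclidean distances:
|QG|² = 49 + 0 = 49
|QH|² = 16 + 1 = 17
|QJ|² = 1 + 81 = 82
|QK|² = 16 + 64 = 80
|QL|² = 81 + 121 = 202
Minimum is at H.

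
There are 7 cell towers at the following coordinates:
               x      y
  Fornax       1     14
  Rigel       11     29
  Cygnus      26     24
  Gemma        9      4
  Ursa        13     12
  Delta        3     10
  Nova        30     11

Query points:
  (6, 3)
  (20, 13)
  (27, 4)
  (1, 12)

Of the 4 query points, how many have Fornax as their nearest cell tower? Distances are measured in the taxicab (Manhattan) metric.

1

(6, 3) — d to each: Fornax:16, Rigel:31, Cygnus:41, Gemma:4, Ursa:16, Delta:10, Nova:32 → nearest is Gemma
(20, 13) — d to each: Fornax:20, Rigel:25, Cygnus:17, Gemma:20, Ursa:8, Delta:20, Nova:12 → nearest is Ursa
(27, 4) — d to each: Fornax:36, Rigel:41, Cygnus:21, Gemma:18, Ursa:22, Delta:30, Nova:10 → nearest is Nova
(1, 12) — d to each: Fornax:2, Rigel:27, Cygnus:37, Gemma:16, Ursa:12, Delta:4, Nova:30 → nearest is Fornax
1 of the 4 points has Fornax as nearest.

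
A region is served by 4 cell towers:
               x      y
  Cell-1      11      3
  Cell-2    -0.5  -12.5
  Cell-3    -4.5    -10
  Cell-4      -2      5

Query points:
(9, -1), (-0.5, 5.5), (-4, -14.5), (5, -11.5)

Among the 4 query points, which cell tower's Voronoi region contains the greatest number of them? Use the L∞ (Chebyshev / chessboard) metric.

Cell-2

(9, -1) — d to each: Cell-1:4, Cell-2:11.5, Cell-3:13.5, Cell-4:11 → nearest is Cell-1
(-0.5, 5.5) — d to each: Cell-1:11.5, Cell-2:18, Cell-3:15.5, Cell-4:1.5 → nearest is Cell-4
(-4, -14.5) — d to each: Cell-1:17.5, Cell-2:3.5, Cell-3:4.5, Cell-4:19.5 → nearest is Cell-2
(5, -11.5) — d to each: Cell-1:14.5, Cell-2:5.5, Cell-3:9.5, Cell-4:16.5 → nearest is Cell-2
Tally — Cell-1:1, Cell-2:2, Cell-4:1. Cell-2 captures the most (2).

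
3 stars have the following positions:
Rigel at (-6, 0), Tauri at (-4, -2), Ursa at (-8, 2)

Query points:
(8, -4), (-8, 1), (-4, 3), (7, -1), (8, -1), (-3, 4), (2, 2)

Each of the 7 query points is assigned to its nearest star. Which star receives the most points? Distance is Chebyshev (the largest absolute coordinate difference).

(8, -4) — d to each: Rigel:14, Tauri:12, Ursa:16 → nearest is Tauri
(-8, 1) — d to each: Rigel:2, Tauri:4, Ursa:1 → nearest is Ursa
(-4, 3) — d to each: Rigel:3, Tauri:5, Ursa:4 → nearest is Rigel
(7, -1) — d to each: Rigel:13, Tauri:11, Ursa:15 → nearest is Tauri
(8, -1) — d to each: Rigel:14, Tauri:12, Ursa:16 → nearest is Tauri
(-3, 4) — d to each: Rigel:4, Tauri:6, Ursa:5 → nearest is Rigel
(2, 2) — d to each: Rigel:8, Tauri:6, Ursa:10 → nearest is Tauri
Tally — Rigel:2, Tauri:4, Ursa:1. Tauri captures the most (4).

Tauri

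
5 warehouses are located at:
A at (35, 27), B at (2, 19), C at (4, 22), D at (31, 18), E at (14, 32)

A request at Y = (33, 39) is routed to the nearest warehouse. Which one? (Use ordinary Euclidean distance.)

A

Since √ is increasing, it suffices to compare squared distances:
|YA|² = (33−35)² + (39−27)² = 4 + 144 = 148
|YB|² = (33−2)² + (39−19)² = 961 + 400 = 1361
|YC|² = (33−4)² + (39−22)² = 841 + 289 = 1130
|YD|² = (33−31)² + (39−18)² = 4 + 441 = 445
|YE|² = (33−14)² + (39−32)² = 361 + 49 = 410
Minimum is at A.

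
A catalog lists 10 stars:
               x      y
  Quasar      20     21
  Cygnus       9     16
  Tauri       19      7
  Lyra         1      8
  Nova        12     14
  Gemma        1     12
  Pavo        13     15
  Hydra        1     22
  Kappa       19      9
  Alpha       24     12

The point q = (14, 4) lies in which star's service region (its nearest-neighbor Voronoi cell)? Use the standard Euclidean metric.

Tauri

Since √ is increasing, it suffices to compare squared distances:
d²(q, Quasar) = 36 + 289 = 325
d²(q, Cygnus) = 25 + 144 = 169
d²(q, Tauri) = 25 + 9 = 34
d²(q, Lyra) = 169 + 16 = 185
d²(q, Nova) = 4 + 100 = 104
d²(q, Gemma) = 169 + 64 = 233
d²(q, Pavo) = 1 + 121 = 122
d²(q, Hydra) = 169 + 324 = 493
d²(q, Kappa) = 25 + 25 = 50
d²(q, Alpha) = 100 + 64 = 164
Minimum is at Tauri.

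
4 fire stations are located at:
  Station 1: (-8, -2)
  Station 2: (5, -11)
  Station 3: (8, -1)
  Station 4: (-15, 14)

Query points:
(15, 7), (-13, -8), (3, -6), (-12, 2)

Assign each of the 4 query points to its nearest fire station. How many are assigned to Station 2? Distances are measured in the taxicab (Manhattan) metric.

1

(15, 7) — d to each: Station 1:32, Station 2:28, Station 3:15, Station 4:37 → nearest is Station 3
(-13, -8) — d to each: Station 1:11, Station 2:21, Station 3:28, Station 4:24 → nearest is Station 1
(3, -6) — d to each: Station 1:15, Station 2:7, Station 3:10, Station 4:38 → nearest is Station 2
(-12, 2) — d to each: Station 1:8, Station 2:30, Station 3:23, Station 4:15 → nearest is Station 1
1 of the 4 points has Station 2 as nearest.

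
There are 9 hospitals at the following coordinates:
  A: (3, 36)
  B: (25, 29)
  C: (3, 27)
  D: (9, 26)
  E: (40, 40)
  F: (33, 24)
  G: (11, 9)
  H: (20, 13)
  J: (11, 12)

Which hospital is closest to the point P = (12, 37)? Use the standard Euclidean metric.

A

Compare squared distances (the ordering matches that of the actual distances):
|PA|² = (12−3)² + (37−36)² = 81 + 1 = 82
|PB|² = (12−25)² + (37−29)² = 169 + 64 = 233
|PC|² = (12−3)² + (37−27)² = 81 + 100 = 181
|PD|² = (12−9)² + (37−26)² = 9 + 121 = 130
|PE|² = (12−40)² + (37−40)² = 784 + 9 = 793
|PF|² = (12−33)² + (37−24)² = 441 + 169 = 610
|PG|² = (12−11)² + (37−9)² = 1 + 784 = 785
|PH|² = (12−20)² + (37−13)² = 64 + 576 = 640
|PJ|² = (12−11)² + (37−12)² = 1 + 625 = 626
Minimum is at A.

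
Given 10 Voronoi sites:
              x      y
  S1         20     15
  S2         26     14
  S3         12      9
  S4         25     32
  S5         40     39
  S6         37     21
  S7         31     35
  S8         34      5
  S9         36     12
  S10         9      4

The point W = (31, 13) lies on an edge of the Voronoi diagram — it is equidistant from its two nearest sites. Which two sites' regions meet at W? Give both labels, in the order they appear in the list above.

Squared distances from W to each site:
|WS1|² = (31−20)² + (13−15)² = 121 + 4 = 125
|WS2|² = (31−26)² + (13−14)² = 25 + 1 = 26
|WS3|² = (31−12)² + (13−9)² = 361 + 16 = 377
|WS4|² = (31−25)² + (13−32)² = 36 + 361 = 397
|WS5|² = (31−40)² + (13−39)² = 81 + 676 = 757
|WS6|² = (31−37)² + (13−21)² = 36 + 64 = 100
|WS7|² = (31−31)² + (13−35)² = 0 + 484 = 484
|WS8|² = (31−34)² + (13−5)² = 9 + 64 = 73
|WS9|² = (31−36)² + (13−12)² = 25 + 1 = 26
d²(W, S10) = (31−9)² + (13−4)² = 484 + 81 = 565
W is equidistant from S2 and S9 (both at squared distance 26), and every other site is strictly farther — so W lies on the S2–S9 Voronoi edge.

S2 and S9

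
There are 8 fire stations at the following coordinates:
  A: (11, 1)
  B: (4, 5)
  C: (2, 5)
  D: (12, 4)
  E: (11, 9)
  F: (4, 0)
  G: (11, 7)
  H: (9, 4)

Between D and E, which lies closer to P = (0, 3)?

Compare squared distances:
|PD|² = (0−12)² + (3−4)² = 144 + 1 = 145
|PE|² = (0−11)² + (3−9)² = 121 + 36 = 157
145 < 157, so D is closer.

D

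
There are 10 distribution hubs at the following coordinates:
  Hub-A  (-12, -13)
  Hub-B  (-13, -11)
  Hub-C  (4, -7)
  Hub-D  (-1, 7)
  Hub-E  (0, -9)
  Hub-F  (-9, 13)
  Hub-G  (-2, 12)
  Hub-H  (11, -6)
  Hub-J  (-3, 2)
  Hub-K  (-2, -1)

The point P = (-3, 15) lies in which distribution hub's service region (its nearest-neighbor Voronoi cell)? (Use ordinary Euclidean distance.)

Hub-G

Compare squared distances (the ordering matches that of the actual distances):
d²(P, Hub-A) = 81 + 784 = 865
d²(P, Hub-B) = 100 + 676 = 776
d²(P, Hub-C) = 49 + 484 = 533
d²(P, Hub-D) = 4 + 64 = 68
d²(P, Hub-E) = 9 + 576 = 585
d²(P, Hub-F) = 36 + 4 = 40
d²(P, Hub-G) = 1 + 9 = 10
d²(P, Hub-H) = 196 + 441 = 637
d²(P, Hub-J) = 0 + 169 = 169
d²(P, Hub-K) = 1 + 256 = 257
Minimum is at Hub-G.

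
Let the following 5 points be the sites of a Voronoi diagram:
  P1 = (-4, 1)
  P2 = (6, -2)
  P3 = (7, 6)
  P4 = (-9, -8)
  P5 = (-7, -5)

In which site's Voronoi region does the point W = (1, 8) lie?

Squared Euclidean distances:
|WP1|² = 25 + 49 = 74
|WP2|² = 25 + 100 = 125
|WP3|² = 36 + 4 = 40
|WP4|² = 100 + 256 = 356
|WP5|² = 64 + 169 = 233
P3 is nearest.

P3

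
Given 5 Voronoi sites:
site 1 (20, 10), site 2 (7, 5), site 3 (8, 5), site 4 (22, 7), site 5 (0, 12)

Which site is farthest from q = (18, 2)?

site 5

Since √ is increasing, it suffices to compare squared distances:
d²(q, site 1) = (18−20)² + (2−10)² = 4 + 64 = 68
d²(q, site 2) = (18−7)² + (2−5)² = 121 + 9 = 130
d²(q, site 3) = (18−8)² + (2−5)² = 100 + 9 = 109
d²(q, site 4) = (18−22)² + (2−7)² = 16 + 25 = 41
d²(q, site 5) = (18−0)² + (2−12)² = 324 + 100 = 424
The largest is to site 5.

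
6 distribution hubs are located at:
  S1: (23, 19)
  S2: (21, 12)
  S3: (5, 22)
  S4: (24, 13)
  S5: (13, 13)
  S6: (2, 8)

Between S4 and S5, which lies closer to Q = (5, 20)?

Compare squared distances:
|QS4|² = (5−24)² + (20−13)² = 361 + 49 = 410
|QS5|² = (5−13)² + (20−13)² = 64 + 49 = 113
410 > 113, so S5 is closer.

S5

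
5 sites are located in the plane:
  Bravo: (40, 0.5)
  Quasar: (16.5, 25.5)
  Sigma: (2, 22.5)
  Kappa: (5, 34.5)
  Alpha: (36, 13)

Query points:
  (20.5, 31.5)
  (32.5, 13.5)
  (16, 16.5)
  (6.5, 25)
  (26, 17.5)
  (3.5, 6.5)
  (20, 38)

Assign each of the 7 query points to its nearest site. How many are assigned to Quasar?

3

(20.5, 31.5) — d² to each: Bravo:1341.25, Quasar:52, Sigma:423.25, Kappa:249.25, Alpha:582.5 → nearest is Quasar
(32.5, 13.5) — d² to each: Bravo:225.25, Quasar:400, Sigma:1011.25, Kappa:1197.25, Alpha:12.5 → nearest is Alpha
(16, 16.5) — d² to each: Bravo:832, Quasar:81.25, Sigma:232, Kappa:445, Alpha:412.25 → nearest is Quasar
(6.5, 25) — d² to each: Bravo:1722.5, Quasar:100.25, Sigma:26.5, Kappa:92.5, Alpha:1014.25 → nearest is Sigma
(26, 17.5) — d² to each: Bravo:485, Quasar:154.25, Sigma:601, Kappa:730, Alpha:120.25 → nearest is Alpha
(3.5, 6.5) — d² to each: Bravo:1368.25, Quasar:530, Sigma:258.25, Kappa:786.25, Alpha:1098.5 → nearest is Sigma
(20, 38) — d² to each: Bravo:1806.25, Quasar:168.5, Sigma:564.25, Kappa:237.25, Alpha:881 → nearest is Quasar
3 of the 7 points have Quasar as nearest.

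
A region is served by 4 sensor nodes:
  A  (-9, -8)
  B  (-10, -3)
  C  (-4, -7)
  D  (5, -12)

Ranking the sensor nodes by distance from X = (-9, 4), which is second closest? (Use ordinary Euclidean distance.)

A

Squared Euclidean distances:
|XA|² = (-9−(-9))² + (4−(-8))² = 0 + 144 = 144
|XB|² = (-9−(-10))² + (4−(-3))² = 1 + 49 = 50
|XC|² = (-9−(-4))² + (4−(-7))² = 25 + 121 = 146
|XD|² = (-9−5)² + (4−(-12))² = 196 + 256 = 452
Sorted ascending: B, A, C, … — the second-nearest is A.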